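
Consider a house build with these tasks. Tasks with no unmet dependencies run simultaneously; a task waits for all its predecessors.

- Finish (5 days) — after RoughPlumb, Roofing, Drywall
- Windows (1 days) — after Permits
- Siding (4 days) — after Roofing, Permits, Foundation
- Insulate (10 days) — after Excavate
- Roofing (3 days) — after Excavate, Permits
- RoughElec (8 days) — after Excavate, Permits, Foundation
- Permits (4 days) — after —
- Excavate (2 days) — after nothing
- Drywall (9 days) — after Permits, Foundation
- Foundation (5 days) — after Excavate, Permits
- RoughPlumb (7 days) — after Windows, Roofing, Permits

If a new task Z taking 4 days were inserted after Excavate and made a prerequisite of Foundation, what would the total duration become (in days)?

Originally the project takes 23 days.
With Z inserted, Foundation now waits for max(Excavate, Permits, Z).
New critical path: Excavate→Z→Foundation→Drywall→Finish = 2+4+5+9+5 = 25 ⇒ 25 days.

25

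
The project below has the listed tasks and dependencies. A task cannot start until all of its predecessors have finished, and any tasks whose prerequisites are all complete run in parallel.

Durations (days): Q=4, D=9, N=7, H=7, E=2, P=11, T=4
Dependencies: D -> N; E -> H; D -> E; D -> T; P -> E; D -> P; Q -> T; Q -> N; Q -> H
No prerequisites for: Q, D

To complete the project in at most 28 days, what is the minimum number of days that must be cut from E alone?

1

Current finish: 29 days; target: 28.
E is on every critical path, so each day cut from E cuts the finish by one (this holds down to a finish of 28).
Need 29 − 28 = 1 day off E → E becomes 1 day, finish becomes 28.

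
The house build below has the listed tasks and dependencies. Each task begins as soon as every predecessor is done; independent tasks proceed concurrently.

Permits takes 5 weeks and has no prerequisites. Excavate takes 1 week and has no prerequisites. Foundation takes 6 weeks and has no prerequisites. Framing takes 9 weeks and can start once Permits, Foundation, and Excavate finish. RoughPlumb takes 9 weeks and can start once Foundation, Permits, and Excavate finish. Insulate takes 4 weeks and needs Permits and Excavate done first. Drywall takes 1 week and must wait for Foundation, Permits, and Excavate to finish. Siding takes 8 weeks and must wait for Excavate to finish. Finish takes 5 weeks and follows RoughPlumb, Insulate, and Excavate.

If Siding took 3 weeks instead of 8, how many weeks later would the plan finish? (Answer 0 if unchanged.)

0

Actual critical path: Foundation→RoughPlumb→Finish = 6+9+5 = 20 ⇒ 20 weeks.
Siding has 11 weeks of float (longest path through it is 9).
No other chain overtakes it, so the finish is 20 weeks.
Change in finish: 20 − 20 = +0 weeks.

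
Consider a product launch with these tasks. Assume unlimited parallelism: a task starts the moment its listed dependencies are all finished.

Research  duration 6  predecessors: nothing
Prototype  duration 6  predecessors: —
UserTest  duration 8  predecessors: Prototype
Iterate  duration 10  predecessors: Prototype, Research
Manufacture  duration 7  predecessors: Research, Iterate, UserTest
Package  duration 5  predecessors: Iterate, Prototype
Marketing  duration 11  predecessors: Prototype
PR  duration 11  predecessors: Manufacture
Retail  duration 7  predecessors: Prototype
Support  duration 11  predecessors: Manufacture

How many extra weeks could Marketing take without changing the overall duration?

The longest chain is Research→Iterate→Manufacture→PR = 6+10+7+11 = 34; overall finish 34 weeks.
Marketing finishes as early as 17 and must finish by 34.
Slack of Marketing = 23 − 6 = 17 weeks.

17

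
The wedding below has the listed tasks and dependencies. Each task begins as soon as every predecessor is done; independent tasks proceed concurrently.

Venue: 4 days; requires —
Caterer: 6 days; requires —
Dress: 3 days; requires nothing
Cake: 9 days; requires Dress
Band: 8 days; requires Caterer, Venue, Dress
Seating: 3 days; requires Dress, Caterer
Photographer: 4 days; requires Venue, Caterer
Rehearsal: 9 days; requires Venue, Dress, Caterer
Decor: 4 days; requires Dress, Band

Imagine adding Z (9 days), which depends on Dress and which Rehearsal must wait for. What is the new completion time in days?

Originally the project takes 18 days.
With Z inserted, Rehearsal now waits for max(Venue, Dress, Caterer, Z).
New critical path: Dress→Z→Rehearsal = 3+9+9 = 21 ⇒ 21 days.

21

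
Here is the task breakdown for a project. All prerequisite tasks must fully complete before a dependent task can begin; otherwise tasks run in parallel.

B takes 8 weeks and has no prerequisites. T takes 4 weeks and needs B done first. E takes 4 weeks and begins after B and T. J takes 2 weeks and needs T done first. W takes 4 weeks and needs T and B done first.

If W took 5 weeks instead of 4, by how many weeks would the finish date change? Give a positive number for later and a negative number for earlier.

Baseline: B→T→W = 8+4+4 = 16 → 16 weeks.
W lies on that path, so at 5 weeks the path becomes 17 weeks.
The critical path is still B→T→W; finish is now 17 weeks.
Change in finish: 17 − 16 = +1 weeks.

1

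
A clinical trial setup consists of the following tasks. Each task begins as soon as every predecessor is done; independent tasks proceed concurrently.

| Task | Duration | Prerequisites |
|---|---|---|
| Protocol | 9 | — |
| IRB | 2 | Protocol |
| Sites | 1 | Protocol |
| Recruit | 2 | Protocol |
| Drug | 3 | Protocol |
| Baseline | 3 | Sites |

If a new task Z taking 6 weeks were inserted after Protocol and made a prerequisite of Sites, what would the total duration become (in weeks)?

19

Originally the project takes 13 weeks.
With Z inserted, Sites now waits for max(Protocol, Z).
New critical path: Protocol→Z→Sites→Baseline = 9+6+1+3 = 19 ⇒ 19 weeks.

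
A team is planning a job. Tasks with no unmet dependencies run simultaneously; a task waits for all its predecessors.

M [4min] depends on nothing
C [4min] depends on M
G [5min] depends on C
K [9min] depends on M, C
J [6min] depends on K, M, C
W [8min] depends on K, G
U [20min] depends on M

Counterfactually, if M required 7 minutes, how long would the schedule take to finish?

As given, the longest chain is M→C→K→W = 4+4+9+8 = 25, so the finish is 25 minutes.
Since M is critical, the +3 change carries straight to that chain (now 28 minutes).
The critical path is still M→C→K→W; finish is now 28 minutes.

28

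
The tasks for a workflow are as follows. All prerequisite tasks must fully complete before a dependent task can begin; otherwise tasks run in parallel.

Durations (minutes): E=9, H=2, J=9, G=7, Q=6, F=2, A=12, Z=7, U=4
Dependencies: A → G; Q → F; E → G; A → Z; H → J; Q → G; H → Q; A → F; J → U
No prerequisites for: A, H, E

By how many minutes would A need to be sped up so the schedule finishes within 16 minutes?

Current finish: 19 minutes; target: 16.
A is on every critical path, so each minute cut from A cuts the finish by one (this holds down to a finish of 16).
Need 19 − 16 = 3 minutes off A → A becomes 9 minutes, finish becomes 16.

3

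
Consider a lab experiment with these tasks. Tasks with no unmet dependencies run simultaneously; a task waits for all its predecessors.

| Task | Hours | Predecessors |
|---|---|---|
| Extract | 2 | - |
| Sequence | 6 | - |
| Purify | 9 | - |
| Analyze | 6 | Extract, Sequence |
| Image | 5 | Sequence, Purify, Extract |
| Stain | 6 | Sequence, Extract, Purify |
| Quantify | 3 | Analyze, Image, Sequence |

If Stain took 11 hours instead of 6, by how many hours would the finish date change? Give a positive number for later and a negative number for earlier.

3

As given, the longest chain is Purify→Image→Quantify = 9+5+3 = 17, so the finish is 17 hours.
Stain is off the critical path — its longest chain is 15 hours, giving 2 of slack.
Now Purify→Stain = 9+11 = 20 is longest, so the finish becomes 20 hours.
Change in finish: 20 − 17 = +3 hours.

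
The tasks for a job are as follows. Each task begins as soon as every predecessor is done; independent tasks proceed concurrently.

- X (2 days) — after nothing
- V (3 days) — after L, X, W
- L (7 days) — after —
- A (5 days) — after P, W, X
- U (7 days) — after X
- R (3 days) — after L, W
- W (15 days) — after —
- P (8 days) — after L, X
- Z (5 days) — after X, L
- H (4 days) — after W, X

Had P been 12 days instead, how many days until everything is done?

Baseline: L→P→A = 7+8+5 = 20 → 20 days.
P is on the critical path; changing it to 12 makes that path 24 days.
That remains the longest chain; total 24 days.

24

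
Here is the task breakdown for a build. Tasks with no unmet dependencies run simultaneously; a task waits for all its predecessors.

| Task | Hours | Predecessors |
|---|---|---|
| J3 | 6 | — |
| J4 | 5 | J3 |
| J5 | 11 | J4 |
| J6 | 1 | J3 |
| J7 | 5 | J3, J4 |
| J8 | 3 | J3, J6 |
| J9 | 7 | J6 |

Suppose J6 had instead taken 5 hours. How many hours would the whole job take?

Critical path before the change: J3→J4→J5 = 6+5+11 = 22 giving 22 hours.
J6 has 8 hours of float (longest path through it is 14).
No other chain overtakes it, so the finish is 22 hours.

22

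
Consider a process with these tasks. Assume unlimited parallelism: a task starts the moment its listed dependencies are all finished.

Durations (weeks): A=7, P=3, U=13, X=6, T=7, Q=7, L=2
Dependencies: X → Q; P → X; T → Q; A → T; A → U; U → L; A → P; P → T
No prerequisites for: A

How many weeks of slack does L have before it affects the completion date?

2

The longest chain is A→P→T→Q = 7+3+7+7 = 24; overall finish 24 weeks.
The longest chain containing L totals 22 weeks.
Slack of L = 22 − 20 = 2 weeks.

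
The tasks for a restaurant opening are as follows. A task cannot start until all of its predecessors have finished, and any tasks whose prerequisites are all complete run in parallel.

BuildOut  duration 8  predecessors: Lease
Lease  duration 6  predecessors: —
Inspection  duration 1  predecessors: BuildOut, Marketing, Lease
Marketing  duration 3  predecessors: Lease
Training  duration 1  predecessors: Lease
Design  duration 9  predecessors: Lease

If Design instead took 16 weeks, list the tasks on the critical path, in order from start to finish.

Lease, Design

Critical path before the change: Lease→Design = 6+9 = 15 giving 15 weeks.
Since Design is critical, the +7 change carries straight to that chain (now 22 weeks).
The critical path is still Lease→Design; finish is now 22 weeks.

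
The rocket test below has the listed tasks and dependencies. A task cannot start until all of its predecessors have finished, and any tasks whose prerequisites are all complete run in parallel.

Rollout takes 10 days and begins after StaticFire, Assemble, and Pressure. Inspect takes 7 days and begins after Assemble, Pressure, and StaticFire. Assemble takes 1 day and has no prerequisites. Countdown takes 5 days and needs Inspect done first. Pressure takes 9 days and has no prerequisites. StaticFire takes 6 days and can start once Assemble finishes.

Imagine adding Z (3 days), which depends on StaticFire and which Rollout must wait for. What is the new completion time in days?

Originally the plan takes 21 days.
With Z inserted, Rollout now waits for max(StaticFire, Assemble, Pressure, Z).
New critical path: Pressure→Inspect→Countdown = 9+7+5 = 21 ⇒ 21 days.

21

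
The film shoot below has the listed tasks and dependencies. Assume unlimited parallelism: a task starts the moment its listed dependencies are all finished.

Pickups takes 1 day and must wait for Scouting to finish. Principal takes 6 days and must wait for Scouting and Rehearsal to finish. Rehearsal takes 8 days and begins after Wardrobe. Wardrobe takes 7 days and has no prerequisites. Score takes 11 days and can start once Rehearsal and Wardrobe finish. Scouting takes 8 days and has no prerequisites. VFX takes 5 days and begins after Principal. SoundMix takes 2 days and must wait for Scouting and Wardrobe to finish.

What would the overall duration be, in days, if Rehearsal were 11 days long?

Baseline: Wardrobe→Rehearsal→Principal→VFX = 7+8+6+5 = 26 → 26 days.
Rehearsal is on the critical path; changing it to 11 makes that path 29 days.
No other chain overtakes it, so the finish is 29 days.

29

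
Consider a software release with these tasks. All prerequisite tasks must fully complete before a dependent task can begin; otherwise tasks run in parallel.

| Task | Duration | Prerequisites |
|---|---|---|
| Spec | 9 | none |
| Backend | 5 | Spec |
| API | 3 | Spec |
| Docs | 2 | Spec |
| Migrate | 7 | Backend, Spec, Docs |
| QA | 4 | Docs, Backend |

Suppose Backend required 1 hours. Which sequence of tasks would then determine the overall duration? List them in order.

Spec, Docs, Migrate

The binding path is Spec→Backend→Migrate = 9+5+7 = 21; finish at 21 hours.
Backend is on the critical path; changing it to 1 makes that path 17 hours.
Now Spec→Docs→Migrate = 9+2+7 = 18 is longest, so the finish becomes 18 hours.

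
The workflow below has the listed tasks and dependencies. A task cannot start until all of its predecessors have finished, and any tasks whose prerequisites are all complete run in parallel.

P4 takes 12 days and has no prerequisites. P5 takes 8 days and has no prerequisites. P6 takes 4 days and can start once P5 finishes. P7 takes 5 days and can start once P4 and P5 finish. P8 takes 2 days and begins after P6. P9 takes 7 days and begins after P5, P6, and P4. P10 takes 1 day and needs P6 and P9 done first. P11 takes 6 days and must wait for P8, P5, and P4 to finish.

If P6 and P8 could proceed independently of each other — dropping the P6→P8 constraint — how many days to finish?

Original critical path: P4→P9→P10 = 12+7+1 = 20 ⇒ 20 days.
Without P6→P8, P8's earliest start moves from 12 to 0.
New critical path: P4→P9→P10 = 12+7+1 = 20 ⇒ 20 days.

20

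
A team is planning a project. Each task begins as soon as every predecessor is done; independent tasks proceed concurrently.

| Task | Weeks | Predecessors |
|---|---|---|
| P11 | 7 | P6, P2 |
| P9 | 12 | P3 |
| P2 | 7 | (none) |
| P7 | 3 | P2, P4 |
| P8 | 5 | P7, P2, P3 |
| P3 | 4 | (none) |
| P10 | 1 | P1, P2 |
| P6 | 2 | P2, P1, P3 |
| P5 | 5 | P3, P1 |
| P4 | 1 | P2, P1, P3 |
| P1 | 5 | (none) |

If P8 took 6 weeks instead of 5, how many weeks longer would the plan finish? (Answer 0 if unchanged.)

The binding path is P2→P4→P7→P8 = 7+1+3+5 = 16; finish at 16 weeks.
P8 lies on that path, so at 6 weeks the path becomes 17 weeks.
No other chain overtakes it, so the finish is 17 weeks.
Change in finish: 17 − 16 = +1 weeks.

1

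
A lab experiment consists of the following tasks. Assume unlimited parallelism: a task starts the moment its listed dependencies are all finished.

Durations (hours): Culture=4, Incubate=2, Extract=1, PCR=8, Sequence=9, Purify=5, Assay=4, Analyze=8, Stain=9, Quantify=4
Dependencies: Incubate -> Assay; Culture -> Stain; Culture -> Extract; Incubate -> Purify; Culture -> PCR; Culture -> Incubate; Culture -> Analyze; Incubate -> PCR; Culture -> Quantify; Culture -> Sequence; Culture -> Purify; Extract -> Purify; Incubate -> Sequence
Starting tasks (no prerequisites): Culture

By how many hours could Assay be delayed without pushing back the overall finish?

The longest chain is Culture→Incubate→Sequence = 4+2+9 = 15; overall finish 15 hours.
The longest chain containing Assay totals 10 hours.
Float = 15 − 10 = 5.

5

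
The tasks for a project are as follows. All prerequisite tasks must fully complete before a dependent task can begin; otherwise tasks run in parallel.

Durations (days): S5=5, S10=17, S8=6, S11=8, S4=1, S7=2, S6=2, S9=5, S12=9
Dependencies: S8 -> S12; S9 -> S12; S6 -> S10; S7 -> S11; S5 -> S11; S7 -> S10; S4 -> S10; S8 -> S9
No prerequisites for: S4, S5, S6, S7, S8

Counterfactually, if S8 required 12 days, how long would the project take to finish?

As given, the longest chain is S8→S9→S12 = 6+5+9 = 20, so the finish is 20 days.
S8 is on the critical path; changing it to 12 makes that path 26 days.
No other chain overtakes it, so the finish is 26 days.

26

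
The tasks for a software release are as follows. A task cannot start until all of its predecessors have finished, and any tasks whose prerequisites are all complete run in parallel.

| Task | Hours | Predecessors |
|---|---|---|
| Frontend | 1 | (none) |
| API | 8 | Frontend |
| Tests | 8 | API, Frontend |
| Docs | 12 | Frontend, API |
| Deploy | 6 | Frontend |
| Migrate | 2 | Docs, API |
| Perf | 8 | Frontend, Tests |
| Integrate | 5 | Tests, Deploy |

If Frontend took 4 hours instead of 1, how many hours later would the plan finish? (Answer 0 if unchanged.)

3

Critical path before the change: Frontend→API→Tests→Perf = 1+8+8+8 = 25 giving 25 hours.
Frontend lies on that path, so at 4 hours the path becomes 28 hours.
The critical path is still Frontend→API→Tests→Perf; finish is now 28 hours.
Change in finish: 28 − 25 = +3 hours.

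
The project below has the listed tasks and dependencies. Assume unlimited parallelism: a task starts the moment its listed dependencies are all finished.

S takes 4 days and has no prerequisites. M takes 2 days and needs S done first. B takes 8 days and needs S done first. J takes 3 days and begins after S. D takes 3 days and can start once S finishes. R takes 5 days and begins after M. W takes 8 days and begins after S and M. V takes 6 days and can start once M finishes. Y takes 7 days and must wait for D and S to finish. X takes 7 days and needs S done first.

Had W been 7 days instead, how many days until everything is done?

14

Actual critical path: S→M→W = 4+2+8 = 14 ⇒ 14 days.
W lies on that path, so at 7 days the path becomes 13 days.
New critical path: S→D→Y = 4+3+7 = 14 ⇒ 14 days.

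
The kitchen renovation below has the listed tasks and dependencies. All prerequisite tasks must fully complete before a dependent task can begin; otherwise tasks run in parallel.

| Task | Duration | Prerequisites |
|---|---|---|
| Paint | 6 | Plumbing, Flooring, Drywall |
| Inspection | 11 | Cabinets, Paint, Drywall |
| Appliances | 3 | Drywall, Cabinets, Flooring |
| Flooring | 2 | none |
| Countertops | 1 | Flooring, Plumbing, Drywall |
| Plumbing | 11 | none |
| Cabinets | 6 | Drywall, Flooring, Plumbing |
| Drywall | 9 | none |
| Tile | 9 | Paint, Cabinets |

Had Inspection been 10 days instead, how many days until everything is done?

Actual critical path: Plumbing→Cabinets→Inspection = 11+6+11 = 28 ⇒ 28 days.
Since Inspection is critical, the -1 change carries straight to that chain (now 27 days).
No other chain overtakes it, so the finish is 27 days.

27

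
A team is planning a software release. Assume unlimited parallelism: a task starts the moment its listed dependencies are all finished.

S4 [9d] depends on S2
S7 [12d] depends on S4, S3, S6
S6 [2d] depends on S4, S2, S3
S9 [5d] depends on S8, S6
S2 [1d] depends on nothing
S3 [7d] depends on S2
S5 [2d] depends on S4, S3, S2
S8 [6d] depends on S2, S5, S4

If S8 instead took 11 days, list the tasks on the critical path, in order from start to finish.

Baseline: S2→S4→S6→S7 = 1+9+2+12 = 24 → 24 days.
S8 has 1 day of float (longest path through it is 23).
Now S2→S4→S5→S8→S9 = 1+9+2+11+5 = 28 is longest, so the finish becomes 28 days.

S2, S4, S5, S8, S9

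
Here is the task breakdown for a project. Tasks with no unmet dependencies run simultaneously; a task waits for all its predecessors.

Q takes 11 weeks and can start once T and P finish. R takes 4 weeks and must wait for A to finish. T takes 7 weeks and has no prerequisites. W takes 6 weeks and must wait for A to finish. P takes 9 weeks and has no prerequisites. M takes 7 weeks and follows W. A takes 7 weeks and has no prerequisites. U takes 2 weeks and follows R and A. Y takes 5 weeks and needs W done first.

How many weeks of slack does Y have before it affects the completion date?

2

P→Q = 9+11 = 20 sets the makespan at 20 weeks.
The longest chain containing Y totals 18 weeks.
So Y can slip 20 − 18 = 2 weeks.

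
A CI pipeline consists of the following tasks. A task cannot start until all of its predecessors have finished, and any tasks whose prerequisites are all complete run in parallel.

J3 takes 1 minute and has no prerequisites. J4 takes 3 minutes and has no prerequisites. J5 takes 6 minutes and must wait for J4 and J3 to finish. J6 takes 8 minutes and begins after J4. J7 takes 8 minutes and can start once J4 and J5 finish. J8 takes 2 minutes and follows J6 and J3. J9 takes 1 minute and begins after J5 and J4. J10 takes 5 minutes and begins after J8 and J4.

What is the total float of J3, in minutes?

3

J4→J6→J8→J10 = 3+8+2+5 = 18 sets the makespan at 18 minutes.
J3 finishes as early as 1 and must finish by 4.
Slack of J3 = 3 − 0 = 3 minutes.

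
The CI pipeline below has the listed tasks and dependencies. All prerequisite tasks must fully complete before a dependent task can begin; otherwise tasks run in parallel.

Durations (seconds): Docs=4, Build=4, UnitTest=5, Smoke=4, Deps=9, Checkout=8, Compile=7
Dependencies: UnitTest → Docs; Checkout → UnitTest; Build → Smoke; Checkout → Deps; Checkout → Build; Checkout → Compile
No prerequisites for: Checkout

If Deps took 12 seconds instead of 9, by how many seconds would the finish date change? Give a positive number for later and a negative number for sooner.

As given, the longest chain is Checkout→Deps = 8+9 = 17, so the finish is 17 seconds.
Since Deps is critical, the +3 change carries straight to that chain (now 20 seconds).
That remains the longest chain; total 20 seconds.
Change in finish: 20 − 17 = +3 seconds.

3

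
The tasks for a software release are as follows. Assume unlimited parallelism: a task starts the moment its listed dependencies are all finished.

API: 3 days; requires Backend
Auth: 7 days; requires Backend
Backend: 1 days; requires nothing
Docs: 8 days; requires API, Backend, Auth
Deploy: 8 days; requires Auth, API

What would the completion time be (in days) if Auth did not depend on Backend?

Original critical path: Backend→Auth→Docs = 1+7+8 = 16 ⇒ 16 days.
Without Backend→Auth, Auth's earliest start moves from 1 to 0.
The longest chain is now Auth→Docs = 7+8 = 15, so the software release takes 15 days.

15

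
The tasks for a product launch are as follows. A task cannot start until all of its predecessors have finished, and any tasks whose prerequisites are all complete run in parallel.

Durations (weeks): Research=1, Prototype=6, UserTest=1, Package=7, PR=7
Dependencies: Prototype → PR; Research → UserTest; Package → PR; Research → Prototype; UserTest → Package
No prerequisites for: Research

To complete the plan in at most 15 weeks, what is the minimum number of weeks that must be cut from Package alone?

Current finish: 16 weeks; target: 15.
Package is on every critical path, so each week cut from Package cuts the finish by one (this holds down to a finish of 14).
Need 16 − 15 = 1 week off Package → Package becomes 6 weeks, finish becomes 15.

1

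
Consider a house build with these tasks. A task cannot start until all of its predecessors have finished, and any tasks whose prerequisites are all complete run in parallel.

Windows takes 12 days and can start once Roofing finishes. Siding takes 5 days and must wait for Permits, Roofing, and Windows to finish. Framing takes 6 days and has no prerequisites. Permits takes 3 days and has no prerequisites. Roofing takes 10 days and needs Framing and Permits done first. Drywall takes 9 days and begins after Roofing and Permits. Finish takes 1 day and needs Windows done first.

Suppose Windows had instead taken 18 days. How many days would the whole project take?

Actual critical path: Framing→Roofing→Windows→Siding = 6+10+12+5 = 33 ⇒ 33 days.
Windows lies on that path, so at 18 days the path becomes 39 days.
That remains the longest chain; total 39 days.

39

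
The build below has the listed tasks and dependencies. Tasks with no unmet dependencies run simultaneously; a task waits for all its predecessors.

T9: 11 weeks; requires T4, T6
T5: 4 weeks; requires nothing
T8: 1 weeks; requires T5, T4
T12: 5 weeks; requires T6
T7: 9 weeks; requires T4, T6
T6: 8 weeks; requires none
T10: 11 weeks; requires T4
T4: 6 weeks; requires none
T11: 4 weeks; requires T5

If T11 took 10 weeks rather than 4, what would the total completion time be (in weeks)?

Baseline: T6→T9 = 8+11 = 19 → 19 weeks.
T11 has 11 weeks of float (longest path through it is 8).
No other chain overtakes it, so the finish is 19 weeks.

19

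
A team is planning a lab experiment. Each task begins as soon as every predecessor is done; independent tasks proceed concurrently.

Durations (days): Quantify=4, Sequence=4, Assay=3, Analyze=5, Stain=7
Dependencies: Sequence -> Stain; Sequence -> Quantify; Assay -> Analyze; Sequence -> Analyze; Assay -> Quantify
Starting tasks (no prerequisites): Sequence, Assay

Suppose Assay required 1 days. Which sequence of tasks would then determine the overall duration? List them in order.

Sequence, Stain

Baseline: Sequence→Stain = 4+7 = 11 → 11 days.
Assay is off the critical path — its longest chain is 8 days, giving 3 of slack.
No other chain overtakes it, so the finish is 11 days.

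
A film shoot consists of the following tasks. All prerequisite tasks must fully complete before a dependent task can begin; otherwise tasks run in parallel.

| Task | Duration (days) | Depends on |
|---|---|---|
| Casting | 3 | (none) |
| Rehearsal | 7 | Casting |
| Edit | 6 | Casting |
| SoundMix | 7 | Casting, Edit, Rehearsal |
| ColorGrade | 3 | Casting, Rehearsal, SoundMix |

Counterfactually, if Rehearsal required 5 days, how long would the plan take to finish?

19

Baseline: Casting→Rehearsal→SoundMix→ColorGrade = 3+7+7+3 = 20 → 20 days.
Rehearsal is on the critical path; changing it to 5 makes that path 18 days.
The binding chain switches to Casting→Edit→SoundMix→ColorGrade = 3+6+7+3 = 19; finish 19 days.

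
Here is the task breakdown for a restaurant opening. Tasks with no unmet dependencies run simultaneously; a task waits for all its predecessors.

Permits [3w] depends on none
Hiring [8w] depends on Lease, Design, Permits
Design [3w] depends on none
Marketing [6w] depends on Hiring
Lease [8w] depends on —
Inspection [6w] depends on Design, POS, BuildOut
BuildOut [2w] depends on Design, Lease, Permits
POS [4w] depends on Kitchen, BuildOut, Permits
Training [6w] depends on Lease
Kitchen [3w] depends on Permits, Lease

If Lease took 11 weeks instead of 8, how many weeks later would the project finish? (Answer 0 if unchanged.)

3

Actual critical path: Lease→Hiring→Marketing = 8+8+6 = 22 ⇒ 22 weeks.
Lease lies on that path, so at 11 weeks the path becomes 25 weeks.
The critical path is still Lease→Hiring→Marketing; finish is now 25 weeks.
Change in finish: 25 − 22 = +3 weeks.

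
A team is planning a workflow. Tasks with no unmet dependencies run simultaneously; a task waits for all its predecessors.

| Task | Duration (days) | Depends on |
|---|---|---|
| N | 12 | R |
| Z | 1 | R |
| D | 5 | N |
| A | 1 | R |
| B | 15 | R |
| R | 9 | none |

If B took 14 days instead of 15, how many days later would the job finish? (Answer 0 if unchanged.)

0

As given, the longest chain is R→N→D = 9+12+5 = 26, so the finish is 26 days.
B is off the critical path — its longest chain is 24 days, giving 2 of slack.
The critical path is still R→N→D; finish is now 26 days.
Change in finish: 26 − 26 = +0 days.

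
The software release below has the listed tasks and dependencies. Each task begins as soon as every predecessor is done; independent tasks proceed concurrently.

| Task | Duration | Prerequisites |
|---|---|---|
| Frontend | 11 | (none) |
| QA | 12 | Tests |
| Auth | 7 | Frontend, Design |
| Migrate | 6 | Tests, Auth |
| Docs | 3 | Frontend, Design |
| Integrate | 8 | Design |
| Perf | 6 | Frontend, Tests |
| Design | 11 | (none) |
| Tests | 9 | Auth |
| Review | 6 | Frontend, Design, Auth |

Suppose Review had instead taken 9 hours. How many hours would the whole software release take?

39

As given, the longest chain is Design→Auth→Tests→QA = 11+7+9+12 = 39, so the finish is 39 hours.
The longest path through Review is only 24 hours, so Review has float 15.
That remains the longest chain; total 39 hours.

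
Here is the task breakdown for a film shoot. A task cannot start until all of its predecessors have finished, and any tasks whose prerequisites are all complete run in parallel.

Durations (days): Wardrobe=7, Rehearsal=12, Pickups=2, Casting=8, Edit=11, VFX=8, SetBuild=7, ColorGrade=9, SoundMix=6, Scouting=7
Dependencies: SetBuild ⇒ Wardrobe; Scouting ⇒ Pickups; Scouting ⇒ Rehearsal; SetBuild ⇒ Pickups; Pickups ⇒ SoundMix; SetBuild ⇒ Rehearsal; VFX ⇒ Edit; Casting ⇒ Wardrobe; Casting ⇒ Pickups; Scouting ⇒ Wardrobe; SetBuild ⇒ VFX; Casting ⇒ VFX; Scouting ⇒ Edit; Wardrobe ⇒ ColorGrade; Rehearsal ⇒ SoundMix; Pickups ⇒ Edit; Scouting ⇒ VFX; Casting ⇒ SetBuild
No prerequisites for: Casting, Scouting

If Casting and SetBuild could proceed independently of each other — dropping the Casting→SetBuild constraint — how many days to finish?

Before: longest chain Casting→SetBuild→VFX→Edit = 8+7+8+11 = 34, finish 34.
Without Casting→SetBuild, SetBuild's earliest start moves from 8 to 0.
After: Casting→VFX→Edit = 8+8+11 = 27 → 27 days.

27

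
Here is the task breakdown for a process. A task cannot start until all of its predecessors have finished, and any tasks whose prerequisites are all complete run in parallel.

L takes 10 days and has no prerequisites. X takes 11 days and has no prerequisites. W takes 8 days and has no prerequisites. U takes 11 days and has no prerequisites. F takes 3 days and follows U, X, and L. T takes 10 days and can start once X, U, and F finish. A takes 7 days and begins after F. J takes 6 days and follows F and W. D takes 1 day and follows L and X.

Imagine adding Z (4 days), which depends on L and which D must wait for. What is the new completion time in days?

Originally the project takes 24 days.
With Z inserted, D now waits for max(L, X, Z).
New critical path: X→F→T = 11+3+10 = 24 ⇒ 24 days.

24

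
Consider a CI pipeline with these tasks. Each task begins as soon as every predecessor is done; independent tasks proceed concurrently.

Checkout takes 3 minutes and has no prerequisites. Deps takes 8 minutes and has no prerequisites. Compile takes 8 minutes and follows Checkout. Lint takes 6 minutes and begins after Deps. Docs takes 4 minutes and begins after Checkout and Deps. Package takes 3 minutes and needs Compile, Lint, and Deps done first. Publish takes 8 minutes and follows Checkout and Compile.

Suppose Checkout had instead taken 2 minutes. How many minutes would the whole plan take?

18

As given, the longest chain is Checkout→Compile→Publish = 3+8+8 = 19, so the finish is 19 minutes.
Checkout lies on that path, so at 2 minutes the path becomes 18 minutes.
No other chain overtakes it, so the finish is 18 minutes.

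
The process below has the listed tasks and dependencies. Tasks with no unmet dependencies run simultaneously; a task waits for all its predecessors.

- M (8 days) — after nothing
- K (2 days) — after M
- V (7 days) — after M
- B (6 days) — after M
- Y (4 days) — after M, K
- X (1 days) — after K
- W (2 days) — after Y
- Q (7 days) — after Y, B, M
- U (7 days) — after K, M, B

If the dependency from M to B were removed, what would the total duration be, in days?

21

With the dependency in place, M→K→Y→Q = 8+2+4+7 = 21 sets the finish at 21 days.
Without M→B, B's earliest start moves from 8 to 0.
The longest chain is now M→K→Y→Q = 8+2+4+7 = 21, so the schedule takes 21 days.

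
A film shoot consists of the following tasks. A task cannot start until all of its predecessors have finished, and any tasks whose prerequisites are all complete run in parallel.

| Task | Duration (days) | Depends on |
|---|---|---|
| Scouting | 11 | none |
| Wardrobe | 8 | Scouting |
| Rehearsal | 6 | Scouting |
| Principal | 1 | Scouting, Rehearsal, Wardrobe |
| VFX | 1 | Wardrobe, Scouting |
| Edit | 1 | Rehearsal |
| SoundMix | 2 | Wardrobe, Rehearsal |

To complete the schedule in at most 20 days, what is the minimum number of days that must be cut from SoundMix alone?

1

Current finish: 21 days; target: 20.
SoundMix is on every critical path, so each day cut from SoundMix cuts the finish by one (this holds down to a finish of 20).
Need 21 − 20 = 1 day off SoundMix → SoundMix becomes 1 day, finish becomes 20.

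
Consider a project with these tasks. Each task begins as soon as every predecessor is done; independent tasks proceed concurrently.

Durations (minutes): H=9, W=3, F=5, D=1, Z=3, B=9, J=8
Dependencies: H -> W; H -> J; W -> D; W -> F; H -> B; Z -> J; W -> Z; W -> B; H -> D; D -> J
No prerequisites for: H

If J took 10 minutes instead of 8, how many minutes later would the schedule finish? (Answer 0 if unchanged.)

2

Baseline: H→W→Z→J = 9+3+3+8 = 23 → 23 minutes.
Since J is critical, the +2 change carries straight to that chain (now 25 minutes).
No other chain overtakes it, so the finish is 25 minutes.
Change in finish: 25 − 23 = +2 minutes.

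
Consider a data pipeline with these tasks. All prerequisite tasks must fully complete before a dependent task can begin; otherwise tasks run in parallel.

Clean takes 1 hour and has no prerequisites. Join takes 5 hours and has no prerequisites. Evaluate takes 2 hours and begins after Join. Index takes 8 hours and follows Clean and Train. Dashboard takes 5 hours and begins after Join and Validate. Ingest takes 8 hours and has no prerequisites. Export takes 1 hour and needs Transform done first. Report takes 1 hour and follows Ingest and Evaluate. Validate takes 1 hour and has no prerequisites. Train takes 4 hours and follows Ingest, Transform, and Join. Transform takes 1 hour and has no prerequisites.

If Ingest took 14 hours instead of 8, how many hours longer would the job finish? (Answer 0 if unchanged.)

6

Critical path before the change: Ingest→Train→Index = 8+4+8 = 20 giving 20 hours.
Ingest is on the critical path; changing it to 14 makes that path 26 hours.
No other chain overtakes it, so the finish is 26 hours.
Change in finish: 26 − 20 = +6 hours.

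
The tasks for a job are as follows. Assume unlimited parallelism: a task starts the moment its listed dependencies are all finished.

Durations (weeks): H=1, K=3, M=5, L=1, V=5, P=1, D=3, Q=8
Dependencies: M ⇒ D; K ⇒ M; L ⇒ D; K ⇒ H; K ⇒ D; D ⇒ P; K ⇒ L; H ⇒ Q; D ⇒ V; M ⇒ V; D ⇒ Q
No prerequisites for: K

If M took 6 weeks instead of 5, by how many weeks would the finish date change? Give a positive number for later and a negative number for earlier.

1

Critical path before the change: K→M→D→Q = 3+5+3+8 = 19 giving 19 weeks.
Since M is critical, the +1 change carries straight to that chain (now 20 weeks).
That remains the longest chain; total 20 weeks.
Change in finish: 20 − 19 = +1 weeks.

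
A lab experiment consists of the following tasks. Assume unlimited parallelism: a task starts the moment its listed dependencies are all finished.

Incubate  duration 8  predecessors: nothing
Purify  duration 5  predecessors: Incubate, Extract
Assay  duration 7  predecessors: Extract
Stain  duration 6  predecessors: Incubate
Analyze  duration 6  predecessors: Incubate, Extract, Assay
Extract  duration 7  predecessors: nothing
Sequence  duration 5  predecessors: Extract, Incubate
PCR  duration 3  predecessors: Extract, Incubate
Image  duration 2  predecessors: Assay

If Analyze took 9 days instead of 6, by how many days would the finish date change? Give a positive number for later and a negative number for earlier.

Critical path before the change: Extract→Assay→Analyze = 7+7+6 = 20 giving 20 days.
Since Analyze is critical, the +3 change carries straight to that chain (now 23 days).
No other chain overtakes it, so the finish is 23 days.
Change in finish: 23 − 20 = +3 days.

3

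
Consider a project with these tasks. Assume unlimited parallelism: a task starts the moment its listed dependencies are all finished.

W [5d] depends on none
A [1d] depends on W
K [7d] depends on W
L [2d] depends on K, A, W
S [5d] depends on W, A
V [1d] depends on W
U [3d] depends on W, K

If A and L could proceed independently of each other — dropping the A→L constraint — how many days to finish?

Before: longest chain W→K→U = 5+7+3 = 15, finish 15.
Dropping A→L doesn't change L's earliest start (12); another predecessor still binds.
New critical path: W→K→U = 5+7+3 = 15 ⇒ 15 days.

15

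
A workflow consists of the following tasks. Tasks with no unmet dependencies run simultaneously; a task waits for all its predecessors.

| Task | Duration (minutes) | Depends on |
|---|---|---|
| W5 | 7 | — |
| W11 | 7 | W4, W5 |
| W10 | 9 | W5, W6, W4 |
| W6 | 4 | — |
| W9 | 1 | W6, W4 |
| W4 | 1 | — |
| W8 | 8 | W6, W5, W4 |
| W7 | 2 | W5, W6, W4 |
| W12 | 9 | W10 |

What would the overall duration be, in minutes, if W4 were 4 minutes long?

As given, the longest chain is W5→W10→W12 = 7+9+9 = 25, so the finish is 25 minutes.
The longest path through W4 is only 19 minutes, so W4 has float 6.
The critical path is still W5→W10→W12; finish is now 25 minutes.

25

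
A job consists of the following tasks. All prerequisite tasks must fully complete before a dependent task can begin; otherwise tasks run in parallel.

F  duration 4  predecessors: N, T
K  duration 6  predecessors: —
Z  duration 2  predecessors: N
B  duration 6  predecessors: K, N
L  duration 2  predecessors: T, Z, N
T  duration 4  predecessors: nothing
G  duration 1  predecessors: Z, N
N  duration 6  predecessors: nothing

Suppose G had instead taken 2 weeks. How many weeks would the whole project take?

The binding path is K→B = 6+6 = 12; finish at 12 weeks.
G is off the critical path — its longest chain is 9 weeks, giving 3 of slack.
That remains the longest chain; total 12 weeks.

12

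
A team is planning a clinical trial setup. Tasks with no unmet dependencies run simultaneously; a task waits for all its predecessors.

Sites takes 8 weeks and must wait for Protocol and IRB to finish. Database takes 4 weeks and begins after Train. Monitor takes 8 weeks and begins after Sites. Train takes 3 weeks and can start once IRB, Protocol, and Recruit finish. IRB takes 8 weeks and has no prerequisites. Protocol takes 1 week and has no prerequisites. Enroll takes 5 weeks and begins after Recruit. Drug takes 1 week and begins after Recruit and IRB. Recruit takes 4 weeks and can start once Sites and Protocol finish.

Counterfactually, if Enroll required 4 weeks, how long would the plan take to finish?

27

Actual critical path: IRB→Sites→Recruit→Train→Database = 8+8+4+3+4 = 27 ⇒ 27 weeks.
Enroll is off the critical path — its longest chain is 25 weeks, giving 2 of slack.
That remains the longest chain; total 27 weeks.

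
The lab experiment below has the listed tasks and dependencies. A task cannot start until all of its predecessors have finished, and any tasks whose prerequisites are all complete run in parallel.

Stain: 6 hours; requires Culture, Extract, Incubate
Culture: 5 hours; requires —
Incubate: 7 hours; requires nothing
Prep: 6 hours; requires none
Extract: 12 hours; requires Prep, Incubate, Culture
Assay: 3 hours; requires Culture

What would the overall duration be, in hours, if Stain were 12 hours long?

31

Baseline: Incubate→Extract→Stain = 7+12+6 = 25 → 25 hours.
Stain lies on that path, so at 12 hours the path becomes 31 hours.
That remains the longest chain; total 31 hours.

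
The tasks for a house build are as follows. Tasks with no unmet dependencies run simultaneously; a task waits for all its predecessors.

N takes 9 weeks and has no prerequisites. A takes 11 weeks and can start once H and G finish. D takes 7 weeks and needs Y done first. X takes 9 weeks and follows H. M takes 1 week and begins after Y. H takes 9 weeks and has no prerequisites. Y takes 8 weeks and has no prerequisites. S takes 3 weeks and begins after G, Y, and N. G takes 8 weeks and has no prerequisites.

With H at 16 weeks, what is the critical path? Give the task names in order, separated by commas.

Actual critical path: H→A = 9+11 = 20 ⇒ 20 weeks.
Since H is critical, the +7 change carries straight to that chain (now 27 weeks).
The critical path is still H→A; finish is now 27 weeks.

H, A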